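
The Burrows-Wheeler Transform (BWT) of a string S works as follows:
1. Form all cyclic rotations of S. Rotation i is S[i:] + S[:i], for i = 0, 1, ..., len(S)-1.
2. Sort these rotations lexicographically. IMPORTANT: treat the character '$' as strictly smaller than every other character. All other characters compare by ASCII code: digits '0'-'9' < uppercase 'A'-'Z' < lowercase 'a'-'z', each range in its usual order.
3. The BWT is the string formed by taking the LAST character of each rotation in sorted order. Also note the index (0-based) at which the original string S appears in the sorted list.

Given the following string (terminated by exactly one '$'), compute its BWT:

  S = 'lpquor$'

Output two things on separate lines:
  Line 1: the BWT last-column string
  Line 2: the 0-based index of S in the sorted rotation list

Answer: r$ulpoq
1

Derivation:
All 7 rotations (rotation i = S[i:]+S[:i]):
  rot[0] = lpquor$
  rot[1] = pquor$l
  rot[2] = quor$lp
  rot[3] = uor$lpq
  rot[4] = or$lpqu
  rot[5] = r$lpquo
  rot[6] = $lpquor
Sorted (with $ < everything):
  sorted[0] = $lpquor  (last char: 'r')
  sorted[1] = lpquor$  (last char: '$')
  sorted[2] = or$lpqu  (last char: 'u')
  sorted[3] = pquor$l  (last char: 'l')
  sorted[4] = quor$lp  (last char: 'p')
  sorted[5] = r$lpquo  (last char: 'o')
  sorted[6] = uor$lpq  (last char: 'q')
Last column: r$ulpoq
Original string S is at sorted index 1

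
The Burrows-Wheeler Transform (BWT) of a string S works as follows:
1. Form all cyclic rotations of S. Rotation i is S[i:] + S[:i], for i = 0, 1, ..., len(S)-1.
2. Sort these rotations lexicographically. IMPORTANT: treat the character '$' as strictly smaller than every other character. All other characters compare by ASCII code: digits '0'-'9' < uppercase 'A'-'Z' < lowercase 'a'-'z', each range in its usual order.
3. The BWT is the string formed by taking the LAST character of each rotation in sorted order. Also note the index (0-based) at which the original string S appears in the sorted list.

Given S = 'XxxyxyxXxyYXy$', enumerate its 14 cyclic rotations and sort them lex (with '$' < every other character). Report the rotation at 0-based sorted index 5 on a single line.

Answer: xXxyYXy$Xxxyxy

Derivation:
All 14 rotations (rotation i = S[i:]+S[:i]):
  rot[0] = XxxyxyxXxyYXy$
  rot[1] = xxyxyxXxyYXy$X
  rot[2] = xyxyxXxyYXy$Xx
  rot[3] = yxyxXxyYXy$Xxx
  rot[4] = xyxXxyYXy$Xxxy
  rot[5] = yxXxyYXy$Xxxyx
  rot[6] = xXxyYXy$Xxxyxy
  rot[7] = XxyYXy$Xxxyxyx
  rot[8] = xyYXy$XxxyxyxX
  rot[9] = yYXy$XxxyxyxXx
  rot[10] = YXy$XxxyxyxXxy
  rot[11] = Xy$XxxyxyxXxyY
  rot[12] = y$XxxyxyxXxyYX
  rot[13] = $XxxyxyxXxyYXy
Sorted (with $ < everything):
  sorted[0] = $XxxyxyxXxyYXy
  sorted[1] = XxxyxyxXxyYXy$
  sorted[2] = XxyYXy$Xxxyxyx
  sorted[3] = Xy$XxxyxyxXxyY
  sorted[4] = YXy$XxxyxyxXxy
  sorted[5] = xXxyYXy$Xxxyxy
  sorted[6] = xxyxyxXxyYXy$X
  sorted[7] = xyYXy$XxxyxyxX
  sorted[8] = xyxXxyYXy$Xxxy
  sorted[9] = xyxyxXxyYXy$Xx
  sorted[10] = y$XxxyxyxXxyYX
  sorted[11] = yYXy$XxxyxyxXx
  sorted[12] = yxXxyYXy$Xxxyx
  sorted[13] = yxyxXxyYXy$Xxx
sorted[5] = xXxyYXy$Xxxyxy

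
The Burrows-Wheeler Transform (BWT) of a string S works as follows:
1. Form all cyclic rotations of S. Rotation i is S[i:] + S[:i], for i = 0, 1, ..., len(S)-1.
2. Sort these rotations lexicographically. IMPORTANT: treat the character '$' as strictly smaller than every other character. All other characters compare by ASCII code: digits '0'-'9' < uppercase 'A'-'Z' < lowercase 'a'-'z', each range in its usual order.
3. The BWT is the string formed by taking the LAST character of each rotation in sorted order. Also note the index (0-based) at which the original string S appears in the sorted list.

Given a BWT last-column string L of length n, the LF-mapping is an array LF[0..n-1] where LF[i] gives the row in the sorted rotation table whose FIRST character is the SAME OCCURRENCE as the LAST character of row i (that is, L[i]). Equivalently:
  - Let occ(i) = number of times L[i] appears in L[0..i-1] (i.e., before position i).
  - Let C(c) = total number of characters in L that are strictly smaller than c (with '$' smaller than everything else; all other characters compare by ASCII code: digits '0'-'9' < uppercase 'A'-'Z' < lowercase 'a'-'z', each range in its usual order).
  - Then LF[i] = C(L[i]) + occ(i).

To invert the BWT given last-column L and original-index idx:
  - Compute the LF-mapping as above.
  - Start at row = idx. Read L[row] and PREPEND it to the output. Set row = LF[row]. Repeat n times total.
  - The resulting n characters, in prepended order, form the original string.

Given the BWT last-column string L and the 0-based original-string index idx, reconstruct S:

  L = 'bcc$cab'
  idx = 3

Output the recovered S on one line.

Answer: bccacb$

Derivation:
LF mapping: 2 4 5 0 6 1 3
Walk LF starting at row 3, prepending L[row]:
  step 1: row=3, L[3]='$', prepend. Next row=LF[3]=0
  step 2: row=0, L[0]='b', prepend. Next row=LF[0]=2
  step 3: row=2, L[2]='c', prepend. Next row=LF[2]=5
  step 4: row=5, L[5]='a', prepend. Next row=LF[5]=1
  step 5: row=1, L[1]='c', prepend. Next row=LF[1]=4
  step 6: row=4, L[4]='c', prepend. Next row=LF[4]=6
  step 7: row=6, L[6]='b', prepend. Next row=LF[6]=3
Reversed output: bccacb$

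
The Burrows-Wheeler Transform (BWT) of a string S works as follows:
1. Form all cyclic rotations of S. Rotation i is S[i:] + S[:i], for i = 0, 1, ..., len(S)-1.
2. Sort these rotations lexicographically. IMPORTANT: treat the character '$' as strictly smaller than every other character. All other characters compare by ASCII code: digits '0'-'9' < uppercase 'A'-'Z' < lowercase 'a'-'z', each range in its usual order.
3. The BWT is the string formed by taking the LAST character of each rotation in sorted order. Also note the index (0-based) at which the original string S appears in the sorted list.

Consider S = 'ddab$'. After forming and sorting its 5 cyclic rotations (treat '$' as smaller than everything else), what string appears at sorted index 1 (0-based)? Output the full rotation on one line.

Answer: ab$dd

Derivation:
All 5 rotations (rotation i = S[i:]+S[:i]):
  rot[0] = ddab$
  rot[1] = dab$d
  rot[2] = ab$dd
  rot[3] = b$dda
  rot[4] = $ddab
Sorted (with $ < everything):
  sorted[0] = $ddab
  sorted[1] = ab$dd
  sorted[2] = b$dda
  sorted[3] = dab$d
  sorted[4] = ddab$
sorted[1] = ab$dd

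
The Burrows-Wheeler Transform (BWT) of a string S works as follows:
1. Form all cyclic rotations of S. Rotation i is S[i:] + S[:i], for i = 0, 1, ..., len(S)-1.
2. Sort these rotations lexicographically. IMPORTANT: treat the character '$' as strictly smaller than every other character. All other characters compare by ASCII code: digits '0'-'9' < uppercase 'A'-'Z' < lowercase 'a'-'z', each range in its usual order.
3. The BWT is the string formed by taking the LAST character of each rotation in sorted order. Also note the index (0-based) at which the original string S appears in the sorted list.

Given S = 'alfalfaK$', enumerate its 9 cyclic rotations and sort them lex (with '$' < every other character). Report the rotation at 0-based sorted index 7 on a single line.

All 9 rotations (rotation i = S[i:]+S[:i]):
  rot[0] = alfalfaK$
  rot[1] = lfalfaK$a
  rot[2] = falfaK$al
  rot[3] = alfaK$alf
  rot[4] = lfaK$alfa
  rot[5] = faK$alfal
  rot[6] = aK$alfalf
  rot[7] = K$alfalfa
  rot[8] = $alfalfaK
Sorted (with $ < everything):
  sorted[0] = $alfalfaK
  sorted[1] = K$alfalfa
  sorted[2] = aK$alfalf
  sorted[3] = alfaK$alf
  sorted[4] = alfalfaK$
  sorted[5] = faK$alfal
  sorted[6] = falfaK$al
  sorted[7] = lfaK$alfa
  sorted[8] = lfalfaK$a
sorted[7] = lfaK$alfa

Answer: lfaK$alfa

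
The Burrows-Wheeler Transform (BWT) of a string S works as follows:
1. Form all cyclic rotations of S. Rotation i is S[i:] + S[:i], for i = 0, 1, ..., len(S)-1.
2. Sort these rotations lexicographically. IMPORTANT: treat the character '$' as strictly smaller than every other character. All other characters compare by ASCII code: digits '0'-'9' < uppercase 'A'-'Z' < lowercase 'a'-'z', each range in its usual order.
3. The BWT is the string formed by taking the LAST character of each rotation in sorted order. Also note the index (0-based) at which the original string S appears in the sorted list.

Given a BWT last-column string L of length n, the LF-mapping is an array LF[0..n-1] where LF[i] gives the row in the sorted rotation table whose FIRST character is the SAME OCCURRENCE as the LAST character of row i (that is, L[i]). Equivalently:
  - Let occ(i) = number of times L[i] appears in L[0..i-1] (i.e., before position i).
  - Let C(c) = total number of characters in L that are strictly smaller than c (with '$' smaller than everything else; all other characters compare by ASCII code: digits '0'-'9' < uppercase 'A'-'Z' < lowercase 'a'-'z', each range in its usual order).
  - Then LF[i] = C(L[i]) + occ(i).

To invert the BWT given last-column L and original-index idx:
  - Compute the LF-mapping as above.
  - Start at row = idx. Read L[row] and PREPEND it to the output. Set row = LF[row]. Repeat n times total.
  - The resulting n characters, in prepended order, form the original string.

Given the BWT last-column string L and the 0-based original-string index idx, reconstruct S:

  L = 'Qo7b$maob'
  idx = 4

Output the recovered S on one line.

Answer: bamboo7Q$

Derivation:
LF mapping: 2 7 1 4 0 6 3 8 5
Walk LF starting at row 4, prepending L[row]:
  step 1: row=4, L[4]='$', prepend. Next row=LF[4]=0
  step 2: row=0, L[0]='Q', prepend. Next row=LF[0]=2
  step 3: row=2, L[2]='7', prepend. Next row=LF[2]=1
  step 4: row=1, L[1]='o', prepend. Next row=LF[1]=7
  step 5: row=7, L[7]='o', prepend. Next row=LF[7]=8
  step 6: row=8, L[8]='b', prepend. Next row=LF[8]=5
  step 7: row=5, L[5]='m', prepend. Next row=LF[5]=6
  step 8: row=6, L[6]='a', prepend. Next row=LF[6]=3
  step 9: row=3, L[3]='b', prepend. Next row=LF[3]=4
Reversed output: bamboo7Q$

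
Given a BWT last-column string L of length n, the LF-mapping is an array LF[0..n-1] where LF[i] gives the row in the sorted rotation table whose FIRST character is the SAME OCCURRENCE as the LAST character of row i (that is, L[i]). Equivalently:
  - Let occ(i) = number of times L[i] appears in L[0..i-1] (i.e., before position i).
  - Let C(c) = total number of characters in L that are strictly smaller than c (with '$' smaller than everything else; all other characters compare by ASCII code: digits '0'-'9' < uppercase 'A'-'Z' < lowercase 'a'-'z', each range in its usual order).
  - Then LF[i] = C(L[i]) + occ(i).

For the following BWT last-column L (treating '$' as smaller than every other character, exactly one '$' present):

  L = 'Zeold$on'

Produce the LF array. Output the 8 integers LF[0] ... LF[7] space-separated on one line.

Answer: 1 3 6 4 2 0 7 5

Derivation:
Char counts: '$':1, 'Z':1, 'd':1, 'e':1, 'l':1, 'n':1, 'o':2
C (first-col start): C('$')=0, C('Z')=1, C('d')=2, C('e')=3, C('l')=4, C('n')=5, C('o')=6
L[0]='Z': occ=0, LF[0]=C('Z')+0=1+0=1
L[1]='e': occ=0, LF[1]=C('e')+0=3+0=3
L[2]='o': occ=0, LF[2]=C('o')+0=6+0=6
L[3]='l': occ=0, LF[3]=C('l')+0=4+0=4
L[4]='d': occ=0, LF[4]=C('d')+0=2+0=2
L[5]='$': occ=0, LF[5]=C('$')+0=0+0=0
L[6]='o': occ=1, LF[6]=C('o')+1=6+1=7
L[7]='n': occ=0, LF[7]=C('n')+0=5+0=5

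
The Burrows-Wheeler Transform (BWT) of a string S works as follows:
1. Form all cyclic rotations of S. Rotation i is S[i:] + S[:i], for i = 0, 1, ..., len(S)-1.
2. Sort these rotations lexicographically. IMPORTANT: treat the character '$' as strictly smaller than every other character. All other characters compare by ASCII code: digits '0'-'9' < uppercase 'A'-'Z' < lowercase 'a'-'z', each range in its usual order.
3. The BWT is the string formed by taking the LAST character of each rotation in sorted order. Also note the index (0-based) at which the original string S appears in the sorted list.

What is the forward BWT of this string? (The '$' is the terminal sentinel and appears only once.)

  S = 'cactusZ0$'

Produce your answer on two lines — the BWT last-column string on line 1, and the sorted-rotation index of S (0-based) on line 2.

Answer: 0Zsc$auct
4

Derivation:
All 9 rotations (rotation i = S[i:]+S[:i]):
  rot[0] = cactusZ0$
  rot[1] = actusZ0$c
  rot[2] = ctusZ0$ca
  rot[3] = tusZ0$cac
  rot[4] = usZ0$cact
  rot[5] = sZ0$cactu
  rot[6] = Z0$cactus
  rot[7] = 0$cactusZ
  rot[8] = $cactusZ0
Sorted (with $ < everything):
  sorted[0] = $cactusZ0  (last char: '0')
  sorted[1] = 0$cactusZ  (last char: 'Z')
  sorted[2] = Z0$cactus  (last char: 's')
  sorted[3] = actusZ0$c  (last char: 'c')
  sorted[4] = cactusZ0$  (last char: '$')
  sorted[5] = ctusZ0$ca  (last char: 'a')
  sorted[6] = sZ0$cactu  (last char: 'u')
  sorted[7] = tusZ0$cac  (last char: 'c')
  sorted[8] = usZ0$cact  (last char: 't')
Last column: 0Zsc$auct
Original string S is at sorted index 4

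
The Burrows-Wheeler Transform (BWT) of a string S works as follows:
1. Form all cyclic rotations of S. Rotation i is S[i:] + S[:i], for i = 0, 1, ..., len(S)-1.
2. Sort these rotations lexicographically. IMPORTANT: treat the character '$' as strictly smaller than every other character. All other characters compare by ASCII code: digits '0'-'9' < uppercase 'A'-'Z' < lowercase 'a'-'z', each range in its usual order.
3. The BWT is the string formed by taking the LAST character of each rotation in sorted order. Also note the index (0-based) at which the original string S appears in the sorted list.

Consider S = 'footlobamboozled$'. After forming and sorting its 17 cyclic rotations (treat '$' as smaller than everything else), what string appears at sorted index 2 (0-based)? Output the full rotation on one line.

Answer: bamboozled$footlo

Derivation:
All 17 rotations (rotation i = S[i:]+S[:i]):
  rot[0] = footlobamboozled$
  rot[1] = ootlobamboozled$f
  rot[2] = otlobamboozled$fo
  rot[3] = tlobamboozled$foo
  rot[4] = lobamboozled$foot
  rot[5] = obamboozled$footl
  rot[6] = bamboozled$footlo
  rot[7] = amboozled$footlob
  rot[8] = mboozled$footloba
  rot[9] = boozled$footlobam
  rot[10] = oozled$footlobamb
  rot[11] = ozled$footlobambo
  rot[12] = zled$footlobamboo
  rot[13] = led$footlobambooz
  rot[14] = ed$footlobamboozl
  rot[15] = d$footlobamboozle
  rot[16] = $footlobamboozled
Sorted (with $ < everything):
  sorted[0] = $footlobamboozled
  sorted[1] = amboozled$footlob
  sorted[2] = bamboozled$footlo
  sorted[3] = boozled$footlobam
  sorted[4] = d$footlobamboozle
  sorted[5] = ed$footlobamboozl
  sorted[6] = footlobamboozled$
  sorted[7] = led$footlobambooz
  sorted[8] = lobamboozled$foot
  sorted[9] = mboozled$footloba
  sorted[10] = obamboozled$footl
  sorted[11] = ootlobamboozled$f
  sorted[12] = oozled$footlobamb
  sorted[13] = otlobamboozled$fo
  sorted[14] = ozled$footlobambo
  sorted[15] = tlobamboozled$foo
  sorted[16] = zled$footlobamboo
sorted[2] = bamboozled$footlo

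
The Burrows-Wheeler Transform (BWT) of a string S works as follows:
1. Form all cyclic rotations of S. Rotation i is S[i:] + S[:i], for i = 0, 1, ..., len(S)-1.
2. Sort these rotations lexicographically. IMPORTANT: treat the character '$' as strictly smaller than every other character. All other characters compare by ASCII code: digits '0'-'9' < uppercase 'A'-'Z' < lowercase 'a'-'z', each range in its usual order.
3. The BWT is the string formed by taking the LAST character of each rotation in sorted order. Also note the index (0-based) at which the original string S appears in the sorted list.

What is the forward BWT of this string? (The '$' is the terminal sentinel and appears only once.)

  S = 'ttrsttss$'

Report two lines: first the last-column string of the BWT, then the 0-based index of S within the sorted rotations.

Answer: ststrtt$s
7

Derivation:
All 9 rotations (rotation i = S[i:]+S[:i]):
  rot[0] = ttrsttss$
  rot[1] = trsttss$t
  rot[2] = rsttss$tt
  rot[3] = sttss$ttr
  rot[4] = ttss$ttrs
  rot[5] = tss$ttrst
  rot[6] = ss$ttrstt
  rot[7] = s$ttrstts
  rot[8] = $ttrsttss
Sorted (with $ < everything):
  sorted[0] = $ttrsttss  (last char: 's')
  sorted[1] = rsttss$tt  (last char: 't')
  sorted[2] = s$ttrstts  (last char: 's')
  sorted[3] = ss$ttrstt  (last char: 't')
  sorted[4] = sttss$ttr  (last char: 'r')
  sorted[5] = trsttss$t  (last char: 't')
  sorted[6] = tss$ttrst  (last char: 't')
  sorted[7] = ttrsttss$  (last char: '$')
  sorted[8] = ttss$ttrs  (last char: 's')
Last column: ststrtt$s
Original string S is at sorted index 7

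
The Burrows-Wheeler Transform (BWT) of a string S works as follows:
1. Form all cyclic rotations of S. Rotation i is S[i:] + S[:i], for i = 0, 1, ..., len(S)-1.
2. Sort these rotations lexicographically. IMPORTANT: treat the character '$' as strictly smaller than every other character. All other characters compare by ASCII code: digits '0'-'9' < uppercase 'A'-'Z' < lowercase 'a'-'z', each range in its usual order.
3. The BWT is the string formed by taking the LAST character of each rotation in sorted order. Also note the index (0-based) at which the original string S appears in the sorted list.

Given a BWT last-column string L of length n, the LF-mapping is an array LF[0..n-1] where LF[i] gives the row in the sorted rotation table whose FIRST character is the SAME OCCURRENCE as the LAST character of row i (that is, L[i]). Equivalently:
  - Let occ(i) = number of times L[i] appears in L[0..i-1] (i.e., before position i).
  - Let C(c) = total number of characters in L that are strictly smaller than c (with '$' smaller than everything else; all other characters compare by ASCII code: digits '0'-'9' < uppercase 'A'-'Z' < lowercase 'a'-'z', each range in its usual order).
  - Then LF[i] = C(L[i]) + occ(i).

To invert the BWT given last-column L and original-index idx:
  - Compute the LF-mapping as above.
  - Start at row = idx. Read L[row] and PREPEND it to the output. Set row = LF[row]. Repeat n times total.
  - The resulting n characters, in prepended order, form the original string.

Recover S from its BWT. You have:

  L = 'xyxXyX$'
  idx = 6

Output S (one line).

Answer: yxXyXx$

Derivation:
LF mapping: 3 5 4 1 6 2 0
Walk LF starting at row 6, prepending L[row]:
  step 1: row=6, L[6]='$', prepend. Next row=LF[6]=0
  step 2: row=0, L[0]='x', prepend. Next row=LF[0]=3
  step 3: row=3, L[3]='X', prepend. Next row=LF[3]=1
  step 4: row=1, L[1]='y', prepend. Next row=LF[1]=5
  step 5: row=5, L[5]='X', prepend. Next row=LF[5]=2
  step 6: row=2, L[2]='x', prepend. Next row=LF[2]=4
  step 7: row=4, L[4]='y', prepend. Next row=LF[4]=6
Reversed output: yxXyXx$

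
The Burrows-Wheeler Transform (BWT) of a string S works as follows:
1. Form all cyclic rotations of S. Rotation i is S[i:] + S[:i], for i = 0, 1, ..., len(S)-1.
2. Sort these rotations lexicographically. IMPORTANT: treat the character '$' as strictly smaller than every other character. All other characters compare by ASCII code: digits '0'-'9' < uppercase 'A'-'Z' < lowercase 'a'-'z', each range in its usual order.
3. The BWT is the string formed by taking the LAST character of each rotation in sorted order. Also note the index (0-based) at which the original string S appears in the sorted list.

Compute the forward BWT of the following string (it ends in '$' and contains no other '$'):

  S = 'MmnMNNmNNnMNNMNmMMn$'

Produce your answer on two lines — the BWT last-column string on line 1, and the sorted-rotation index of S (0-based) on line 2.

Answer: nmnnN$MNMMmMNNNNMMNm
5

Derivation:
All 20 rotations (rotation i = S[i:]+S[:i]):
  rot[0] = MmnMNNmNNnMNNMNmMMn$
  rot[1] = mnMNNmNNnMNNMNmMMn$M
  rot[2] = nMNNmNNnMNNMNmMMn$Mm
  rot[3] = MNNmNNnMNNMNmMMn$Mmn
  rot[4] = NNmNNnMNNMNmMMn$MmnM
  rot[5] = NmNNnMNNMNmMMn$MmnMN
  rot[6] = mNNnMNNMNmMMn$MmnMNN
  rot[7] = NNnMNNMNmMMn$MmnMNNm
  rot[8] = NnMNNMNmMMn$MmnMNNmN
  rot[9] = nMNNMNmMMn$MmnMNNmNN
  rot[10] = MNNMNmMMn$MmnMNNmNNn
  rot[11] = NNMNmMMn$MmnMNNmNNnM
  rot[12] = NMNmMMn$MmnMNNmNNnMN
  rot[13] = MNmMMn$MmnMNNmNNnMNN
  rot[14] = NmMMn$MmnMNNmNNnMNNM
  rot[15] = mMMn$MmnMNNmNNnMNNMN
  rot[16] = MMn$MmnMNNmNNnMNNMNm
  rot[17] = Mn$MmnMNNmNNnMNNMNmM
  rot[18] = n$MmnMNNmNNnMNNMNmMM
  rot[19] = $MmnMNNmNNnMNNMNmMMn
Sorted (with $ < everything):
  sorted[0] = $MmnMNNmNNnMNNMNmMMn  (last char: 'n')
  sorted[1] = MMn$MmnMNNmNNnMNNMNm  (last char: 'm')
  sorted[2] = MNNMNmMMn$MmnMNNmNNn  (last char: 'n')
  sorted[3] = MNNmNNnMNNMNmMMn$Mmn  (last char: 'n')
  sorted[4] = MNmMMn$MmnMNNmNNnMNN  (last char: 'N')
  sorted[5] = MmnMNNmNNnMNNMNmMMn$  (last char: '$')
  sorted[6] = Mn$MmnMNNmNNnMNNMNmM  (last char: 'M')
  sorted[7] = NMNmMMn$MmnMNNmNNnMN  (last char: 'N')
  sorted[8] = NNMNmMMn$MmnMNNmNNnM  (last char: 'M')
  sorted[9] = NNmNNnMNNMNmMMn$MmnM  (last char: 'M')
  sorted[10] = NNnMNNMNmMMn$MmnMNNm  (last char: 'm')
  sorted[11] = NmMMn$MmnMNNmNNnMNNM  (last char: 'M')
  sorted[12] = NmNNnMNNMNmMMn$MmnMN  (last char: 'N')
  sorted[13] = NnMNNMNmMMn$MmnMNNmN  (last char: 'N')
  sorted[14] = mMMn$MmnMNNmNNnMNNMN  (last char: 'N')
  sorted[15] = mNNnMNNMNmMMn$MmnMNN  (last char: 'N')
  sorted[16] = mnMNNmNNnMNNMNmMMn$M  (last char: 'M')
  sorted[17] = n$MmnMNNmNNnMNNMNmMM  (last char: 'M')
  sorted[18] = nMNNMNmMMn$MmnMNNmNN  (last char: 'N')
  sorted[19] = nMNNmNNnMNNMNmMMn$Mm  (last char: 'm')
Last column: nmnnN$MNMMmMNNNNMMNm
Original string S is at sorted index 5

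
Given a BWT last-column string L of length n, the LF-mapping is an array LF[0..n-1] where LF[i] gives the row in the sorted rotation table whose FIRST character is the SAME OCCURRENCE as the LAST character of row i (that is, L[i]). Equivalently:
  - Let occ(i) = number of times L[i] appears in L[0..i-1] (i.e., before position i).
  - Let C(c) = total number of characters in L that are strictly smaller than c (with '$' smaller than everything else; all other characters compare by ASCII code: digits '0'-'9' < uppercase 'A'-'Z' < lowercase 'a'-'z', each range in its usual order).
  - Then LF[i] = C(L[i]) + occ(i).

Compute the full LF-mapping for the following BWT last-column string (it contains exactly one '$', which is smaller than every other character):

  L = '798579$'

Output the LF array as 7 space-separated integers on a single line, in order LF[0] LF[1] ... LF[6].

Char counts: '$':1, '5':1, '7':2, '8':1, '9':2
C (first-col start): C('$')=0, C('5')=1, C('7')=2, C('8')=4, C('9')=5
L[0]='7': occ=0, LF[0]=C('7')+0=2+0=2
L[1]='9': occ=0, LF[1]=C('9')+0=5+0=5
L[2]='8': occ=0, LF[2]=C('8')+0=4+0=4
L[3]='5': occ=0, LF[3]=C('5')+0=1+0=1
L[4]='7': occ=1, LF[4]=C('7')+1=2+1=3
L[5]='9': occ=1, LF[5]=C('9')+1=5+1=6
L[6]='$': occ=0, LF[6]=C('$')+0=0+0=0

Answer: 2 5 4 1 3 6 0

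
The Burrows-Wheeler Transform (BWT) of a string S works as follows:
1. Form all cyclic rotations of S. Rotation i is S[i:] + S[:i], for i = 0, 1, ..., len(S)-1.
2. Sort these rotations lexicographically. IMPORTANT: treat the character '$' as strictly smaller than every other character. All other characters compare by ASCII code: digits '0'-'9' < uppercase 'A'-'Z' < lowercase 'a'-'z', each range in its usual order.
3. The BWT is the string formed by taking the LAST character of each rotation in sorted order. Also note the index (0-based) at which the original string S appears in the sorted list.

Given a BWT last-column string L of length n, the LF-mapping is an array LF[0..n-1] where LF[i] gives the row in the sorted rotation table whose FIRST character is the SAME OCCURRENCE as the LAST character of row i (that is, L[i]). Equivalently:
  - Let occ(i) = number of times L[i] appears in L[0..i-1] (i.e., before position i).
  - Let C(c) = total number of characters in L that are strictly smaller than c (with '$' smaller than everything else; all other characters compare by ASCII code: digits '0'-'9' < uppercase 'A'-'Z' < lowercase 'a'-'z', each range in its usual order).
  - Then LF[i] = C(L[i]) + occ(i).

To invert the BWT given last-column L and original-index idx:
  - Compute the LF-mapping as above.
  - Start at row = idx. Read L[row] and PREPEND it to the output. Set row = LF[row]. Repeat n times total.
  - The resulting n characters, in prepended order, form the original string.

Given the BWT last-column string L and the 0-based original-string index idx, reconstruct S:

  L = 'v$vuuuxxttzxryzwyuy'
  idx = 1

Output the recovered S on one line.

Answer: rxuzwyyzyxxuuutvtv$

Derivation:
LF mapping: 8 0 9 4 5 6 11 12 2 3 17 13 1 14 18 10 15 7 16
Walk LF starting at row 1, prepending L[row]:
  step 1: row=1, L[1]='$', prepend. Next row=LF[1]=0
  step 2: row=0, L[0]='v', prepend. Next row=LF[0]=8
  step 3: row=8, L[8]='t', prepend. Next row=LF[8]=2
  step 4: row=2, L[2]='v', prepend. Next row=LF[2]=9
  step 5: row=9, L[9]='t', prepend. Next row=LF[9]=3
  step 6: row=3, L[3]='u', prepend. Next row=LF[3]=4
  step 7: row=4, L[4]='u', prepend. Next row=LF[4]=5
  step 8: row=5, L[5]='u', prepend. Next row=LF[5]=6
  step 9: row=6, L[6]='x', prepend. Next row=LF[6]=11
  step 10: row=11, L[11]='x', prepend. Next row=LF[11]=13
  step 11: row=13, L[13]='y', prepend. Next row=LF[13]=14
  step 12: row=14, L[14]='z', prepend. Next row=LF[14]=18
  step 13: row=18, L[18]='y', prepend. Next row=LF[18]=16
  step 14: row=16, L[16]='y', prepend. Next row=LF[16]=15
  step 15: row=15, L[15]='w', prepend. Next row=LF[15]=10
  step 16: row=10, L[10]='z', prepend. Next row=LF[10]=17
  step 17: row=17, L[17]='u', prepend. Next row=LF[17]=7
  step 18: row=7, L[7]='x', prepend. Next row=LF[7]=12
  step 19: row=12, L[12]='r', prepend. Next row=LF[12]=1
Reversed output: rxuzwyyzyxxuuutvtv$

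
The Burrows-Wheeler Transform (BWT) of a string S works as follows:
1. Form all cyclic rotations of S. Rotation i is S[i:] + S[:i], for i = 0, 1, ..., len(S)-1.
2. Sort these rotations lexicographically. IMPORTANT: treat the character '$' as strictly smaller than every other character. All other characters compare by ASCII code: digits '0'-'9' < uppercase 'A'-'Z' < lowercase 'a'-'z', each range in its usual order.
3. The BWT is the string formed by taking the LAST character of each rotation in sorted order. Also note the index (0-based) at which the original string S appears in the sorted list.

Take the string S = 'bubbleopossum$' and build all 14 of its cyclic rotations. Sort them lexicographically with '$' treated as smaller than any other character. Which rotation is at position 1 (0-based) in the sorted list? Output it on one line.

All 14 rotations (rotation i = S[i:]+S[:i]):
  rot[0] = bubbleopossum$
  rot[1] = ubbleopossum$b
  rot[2] = bbleopossum$bu
  rot[3] = bleopossum$bub
  rot[4] = leopossum$bubb
  rot[5] = eopossum$bubbl
  rot[6] = opossum$bubble
  rot[7] = possum$bubbleo
  rot[8] = ossum$bubbleop
  rot[9] = ssum$bubbleopo
  rot[10] = sum$bubbleopos
  rot[11] = um$bubbleoposs
  rot[12] = m$bubbleopossu
  rot[13] = $bubbleopossum
Sorted (with $ < everything):
  sorted[0] = $bubbleopossum
  sorted[1] = bbleopossum$bu
  sorted[2] = bleopossum$bub
  sorted[3] = bubbleopossum$
  sorted[4] = eopossum$bubbl
  sorted[5] = leopossum$bubb
  sorted[6] = m$bubbleopossu
  sorted[7] = opossum$bubble
  sorted[8] = ossum$bubbleop
  sorted[9] = possum$bubbleo
  sorted[10] = ssum$bubbleopo
  sorted[11] = sum$bubbleopos
  sorted[12] = ubbleopossum$b
  sorted[13] = um$bubbleoposs
sorted[1] = bbleopossum$bu

Answer: bbleopossum$bu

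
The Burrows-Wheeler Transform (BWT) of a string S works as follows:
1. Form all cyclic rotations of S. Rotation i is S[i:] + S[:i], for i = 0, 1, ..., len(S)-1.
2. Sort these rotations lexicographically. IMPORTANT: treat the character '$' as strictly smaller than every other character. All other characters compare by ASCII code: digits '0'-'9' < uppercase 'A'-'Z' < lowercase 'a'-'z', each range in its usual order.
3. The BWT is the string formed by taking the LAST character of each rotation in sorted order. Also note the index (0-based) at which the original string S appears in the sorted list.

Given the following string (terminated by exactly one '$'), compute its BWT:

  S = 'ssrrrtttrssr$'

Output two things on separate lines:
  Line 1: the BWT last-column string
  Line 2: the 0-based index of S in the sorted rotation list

All 13 rotations (rotation i = S[i:]+S[:i]):
  rot[0] = ssrrrtttrssr$
  rot[1] = srrrtttrssr$s
  rot[2] = rrrtttrssr$ss
  rot[3] = rrtttrssr$ssr
  rot[4] = rtttrssr$ssrr
  rot[5] = tttrssr$ssrrr
  rot[6] = ttrssr$ssrrrt
  rot[7] = trssr$ssrrrtt
  rot[8] = rssr$ssrrrttt
  rot[9] = ssr$ssrrrtttr
  rot[10] = sr$ssrrrtttrs
  rot[11] = r$ssrrrtttrss
  rot[12] = $ssrrrtttrssr
Sorted (with $ < everything):
  sorted[0] = $ssrrrtttrssr  (last char: 'r')
  sorted[1] = r$ssrrrtttrss  (last char: 's')
  sorted[2] = rrrtttrssr$ss  (last char: 's')
  sorted[3] = rrtttrssr$ssr  (last char: 'r')
  sorted[4] = rssr$ssrrrttt  (last char: 't')
  sorted[5] = rtttrssr$ssrr  (last char: 'r')
  sorted[6] = sr$ssrrrtttrs  (last char: 's')
  sorted[7] = srrrtttrssr$s  (last char: 's')
  sorted[8] = ssr$ssrrrtttr  (last char: 'r')
  sorted[9] = ssrrrtttrssr$  (last char: '$')
  sorted[10] = trssr$ssrrrtt  (last char: 't')
  sorted[11] = ttrssr$ssrrrt  (last char: 't')
  sorted[12] = tttrssr$ssrrr  (last char: 'r')
Last column: rssrtrssr$ttr
Original string S is at sorted index 9

Answer: rssrtrssr$ttr
9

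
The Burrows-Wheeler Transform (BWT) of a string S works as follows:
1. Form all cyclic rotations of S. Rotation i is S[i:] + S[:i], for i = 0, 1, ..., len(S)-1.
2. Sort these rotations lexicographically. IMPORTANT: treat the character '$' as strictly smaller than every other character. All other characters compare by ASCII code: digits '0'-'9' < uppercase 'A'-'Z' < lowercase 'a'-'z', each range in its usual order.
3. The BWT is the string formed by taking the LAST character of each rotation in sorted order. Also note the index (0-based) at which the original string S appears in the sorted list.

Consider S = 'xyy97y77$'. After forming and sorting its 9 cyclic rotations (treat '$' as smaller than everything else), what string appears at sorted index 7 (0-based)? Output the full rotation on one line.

All 9 rotations (rotation i = S[i:]+S[:i]):
  rot[0] = xyy97y77$
  rot[1] = yy97y77$x
  rot[2] = y97y77$xy
  rot[3] = 97y77$xyy
  rot[4] = 7y77$xyy9
  rot[5] = y77$xyy97
  rot[6] = 77$xyy97y
  rot[7] = 7$xyy97y7
  rot[8] = $xyy97y77
Sorted (with $ < everything):
  sorted[0] = $xyy97y77
  sorted[1] = 7$xyy97y7
  sorted[2] = 77$xyy97y
  sorted[3] = 7y77$xyy9
  sorted[4] = 97y77$xyy
  sorted[5] = xyy97y77$
  sorted[6] = y77$xyy97
  sorted[7] = y97y77$xy
  sorted[8] = yy97y77$x
sorted[7] = y97y77$xy

Answer: y97y77$xy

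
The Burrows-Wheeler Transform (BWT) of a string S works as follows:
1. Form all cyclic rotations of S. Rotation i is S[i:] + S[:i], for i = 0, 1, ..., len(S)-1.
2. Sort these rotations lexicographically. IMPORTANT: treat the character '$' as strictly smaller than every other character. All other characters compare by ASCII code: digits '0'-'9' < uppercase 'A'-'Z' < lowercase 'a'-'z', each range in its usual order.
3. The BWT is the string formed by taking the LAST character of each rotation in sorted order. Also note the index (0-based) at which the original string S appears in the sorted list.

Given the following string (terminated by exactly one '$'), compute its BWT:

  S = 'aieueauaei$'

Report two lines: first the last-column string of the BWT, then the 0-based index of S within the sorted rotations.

Answer: iu$euaieaae
2

Derivation:
All 11 rotations (rotation i = S[i:]+S[:i]):
  rot[0] = aieueauaei$
  rot[1] = ieueauaei$a
  rot[2] = eueauaei$ai
  rot[3] = ueauaei$aie
  rot[4] = eauaei$aieu
  rot[5] = auaei$aieue
  rot[6] = uaei$aieuea
  rot[7] = aei$aieueau
  rot[8] = ei$aieueaua
  rot[9] = i$aieueauae
  rot[10] = $aieueauaei
Sorted (with $ < everything):
  sorted[0] = $aieueauaei  (last char: 'i')
  sorted[1] = aei$aieueau  (last char: 'u')
  sorted[2] = aieueauaei$  (last char: '$')
  sorted[3] = auaei$aieue  (last char: 'e')
  sorted[4] = eauaei$aieu  (last char: 'u')
  sorted[5] = ei$aieueaua  (last char: 'a')
  sorted[6] = eueauaei$ai  (last char: 'i')
  sorted[7] = i$aieueauae  (last char: 'e')
  sorted[8] = ieueauaei$a  (last char: 'a')
  sorted[9] = uaei$aieuea  (last char: 'a')
  sorted[10] = ueauaei$aie  (last char: 'e')
Last column: iu$euaieaae
Original string S is at sorted index 2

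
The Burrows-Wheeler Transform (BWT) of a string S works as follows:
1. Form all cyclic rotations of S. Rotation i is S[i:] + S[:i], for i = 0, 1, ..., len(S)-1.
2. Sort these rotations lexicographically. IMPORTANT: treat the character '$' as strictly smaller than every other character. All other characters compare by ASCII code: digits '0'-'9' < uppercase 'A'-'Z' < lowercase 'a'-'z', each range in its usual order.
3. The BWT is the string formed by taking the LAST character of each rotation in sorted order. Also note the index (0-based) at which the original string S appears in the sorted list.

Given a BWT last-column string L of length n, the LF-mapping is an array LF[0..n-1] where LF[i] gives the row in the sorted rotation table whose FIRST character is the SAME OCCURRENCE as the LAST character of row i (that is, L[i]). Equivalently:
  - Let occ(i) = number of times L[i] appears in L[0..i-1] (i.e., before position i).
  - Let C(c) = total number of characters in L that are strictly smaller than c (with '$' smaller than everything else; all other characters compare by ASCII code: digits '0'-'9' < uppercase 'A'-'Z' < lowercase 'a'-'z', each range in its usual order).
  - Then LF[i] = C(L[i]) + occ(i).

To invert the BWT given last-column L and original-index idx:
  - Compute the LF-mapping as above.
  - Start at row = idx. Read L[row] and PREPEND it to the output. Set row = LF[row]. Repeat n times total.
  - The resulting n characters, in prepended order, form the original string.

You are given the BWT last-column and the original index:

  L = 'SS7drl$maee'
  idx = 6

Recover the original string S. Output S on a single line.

Answer: emeraldS7S$

Derivation:
LF mapping: 2 3 1 5 10 8 0 9 4 6 7
Walk LF starting at row 6, prepending L[row]:
  step 1: row=6, L[6]='$', prepend. Next row=LF[6]=0
  step 2: row=0, L[0]='S', prepend. Next row=LF[0]=2
  step 3: row=2, L[2]='7', prepend. Next row=LF[2]=1
  step 4: row=1, L[1]='S', prepend. Next row=LF[1]=3
  step 5: row=3, L[3]='d', prepend. Next row=LF[3]=5
  step 6: row=5, L[5]='l', prepend. Next row=LF[5]=8
  step 7: row=8, L[8]='a', prepend. Next row=LF[8]=4
  step 8: row=4, L[4]='r', prepend. Next row=LF[4]=10
  step 9: row=10, L[10]='e', prepend. Next row=LF[10]=7
  step 10: row=7, L[7]='m', prepend. Next row=LF[7]=9
  step 11: row=9, L[9]='e', prepend. Next row=LF[9]=6
Reversed output: emeraldS7S$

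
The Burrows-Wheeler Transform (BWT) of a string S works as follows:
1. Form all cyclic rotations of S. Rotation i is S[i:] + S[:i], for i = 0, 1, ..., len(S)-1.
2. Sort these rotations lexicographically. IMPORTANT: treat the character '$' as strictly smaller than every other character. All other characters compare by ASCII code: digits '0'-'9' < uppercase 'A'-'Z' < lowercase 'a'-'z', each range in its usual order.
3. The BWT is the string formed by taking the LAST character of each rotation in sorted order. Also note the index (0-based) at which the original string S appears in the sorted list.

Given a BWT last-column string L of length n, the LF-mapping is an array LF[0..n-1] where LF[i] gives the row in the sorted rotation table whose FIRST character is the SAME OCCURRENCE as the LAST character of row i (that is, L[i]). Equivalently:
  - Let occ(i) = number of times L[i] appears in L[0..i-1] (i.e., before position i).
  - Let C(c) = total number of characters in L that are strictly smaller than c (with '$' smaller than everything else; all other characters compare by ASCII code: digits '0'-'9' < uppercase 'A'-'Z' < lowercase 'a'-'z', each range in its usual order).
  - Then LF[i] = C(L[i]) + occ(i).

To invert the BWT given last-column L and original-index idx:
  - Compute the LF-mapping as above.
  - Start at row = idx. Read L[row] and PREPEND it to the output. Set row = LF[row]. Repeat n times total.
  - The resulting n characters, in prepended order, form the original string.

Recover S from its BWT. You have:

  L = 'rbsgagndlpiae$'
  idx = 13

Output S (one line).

Answer: saplingbadger$

Derivation:
LF mapping: 12 3 13 6 1 7 10 4 9 11 8 2 5 0
Walk LF starting at row 13, prepending L[row]:
  step 1: row=13, L[13]='$', prepend. Next row=LF[13]=0
  step 2: row=0, L[0]='r', prepend. Next row=LF[0]=12
  step 3: row=12, L[12]='e', prepend. Next row=LF[12]=5
  step 4: row=5, L[5]='g', prepend. Next row=LF[5]=7
  step 5: row=7, L[7]='d', prepend. Next row=LF[7]=4
  step 6: row=4, L[4]='a', prepend. Next row=LF[4]=1
  step 7: row=1, L[1]='b', prepend. Next row=LF[1]=3
  step 8: row=3, L[3]='g', prepend. Next row=LF[3]=6
  step 9: row=6, L[6]='n', prepend. Next row=LF[6]=10
  step 10: row=10, L[10]='i', prepend. Next row=LF[10]=8
  step 11: row=8, L[8]='l', prepend. Next row=LF[8]=9
  step 12: row=9, L[9]='p', prepend. Next row=LF[9]=11
  step 13: row=11, L[11]='a', prepend. Next row=LF[11]=2
  step 14: row=2, L[2]='s', prepend. Next row=LF[2]=13
Reversed output: saplingbadger$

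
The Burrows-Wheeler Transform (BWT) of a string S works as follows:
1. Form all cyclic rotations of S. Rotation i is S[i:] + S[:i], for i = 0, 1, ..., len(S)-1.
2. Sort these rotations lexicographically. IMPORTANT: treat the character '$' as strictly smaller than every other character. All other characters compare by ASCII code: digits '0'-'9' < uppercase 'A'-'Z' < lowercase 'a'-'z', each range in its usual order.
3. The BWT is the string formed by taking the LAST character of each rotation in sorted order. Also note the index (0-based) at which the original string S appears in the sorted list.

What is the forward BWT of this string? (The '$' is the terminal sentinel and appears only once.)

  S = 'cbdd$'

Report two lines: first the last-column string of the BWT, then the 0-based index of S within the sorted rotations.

Answer: dc$db
2

Derivation:
All 5 rotations (rotation i = S[i:]+S[:i]):
  rot[0] = cbdd$
  rot[1] = bdd$c
  rot[2] = dd$cb
  rot[3] = d$cbd
  rot[4] = $cbdd
Sorted (with $ < everything):
  sorted[0] = $cbdd  (last char: 'd')
  sorted[1] = bdd$c  (last char: 'c')
  sorted[2] = cbdd$  (last char: '$')
  sorted[3] = d$cbd  (last char: 'd')
  sorted[4] = dd$cb  (last char: 'b')
Last column: dc$db
Original string S is at sorted index 2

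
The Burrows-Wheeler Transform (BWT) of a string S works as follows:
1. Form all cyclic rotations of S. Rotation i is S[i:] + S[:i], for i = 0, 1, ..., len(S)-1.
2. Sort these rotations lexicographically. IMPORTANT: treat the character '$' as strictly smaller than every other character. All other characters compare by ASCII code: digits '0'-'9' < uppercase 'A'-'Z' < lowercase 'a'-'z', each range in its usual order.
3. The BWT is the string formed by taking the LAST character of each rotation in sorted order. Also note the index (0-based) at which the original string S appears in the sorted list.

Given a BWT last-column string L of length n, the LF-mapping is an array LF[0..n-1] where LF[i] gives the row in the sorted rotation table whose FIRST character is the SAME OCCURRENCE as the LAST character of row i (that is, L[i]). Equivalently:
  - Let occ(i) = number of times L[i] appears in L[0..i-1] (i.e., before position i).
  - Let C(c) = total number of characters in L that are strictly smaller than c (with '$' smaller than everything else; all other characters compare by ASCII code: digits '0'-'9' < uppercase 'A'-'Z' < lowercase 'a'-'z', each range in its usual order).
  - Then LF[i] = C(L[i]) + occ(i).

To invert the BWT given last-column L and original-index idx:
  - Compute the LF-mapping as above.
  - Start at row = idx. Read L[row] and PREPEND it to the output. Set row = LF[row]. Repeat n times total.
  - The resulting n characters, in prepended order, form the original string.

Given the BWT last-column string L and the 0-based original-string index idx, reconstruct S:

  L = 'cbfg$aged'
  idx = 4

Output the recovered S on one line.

Answer: dgfbaegc$

Derivation:
LF mapping: 3 2 6 7 0 1 8 5 4
Walk LF starting at row 4, prepending L[row]:
  step 1: row=4, L[4]='$', prepend. Next row=LF[4]=0
  step 2: row=0, L[0]='c', prepend. Next row=LF[0]=3
  step 3: row=3, L[3]='g', prepend. Next row=LF[3]=7
  step 4: row=7, L[7]='e', prepend. Next row=LF[7]=5
  step 5: row=5, L[5]='a', prepend. Next row=LF[5]=1
  step 6: row=1, L[1]='b', prepend. Next row=LF[1]=2
  step 7: row=2, L[2]='f', prepend. Next row=LF[2]=6
  step 8: row=6, L[6]='g', prepend. Next row=LF[6]=8
  step 9: row=8, L[8]='d', prepend. Next row=LF[8]=4
Reversed output: dgfbaegc$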